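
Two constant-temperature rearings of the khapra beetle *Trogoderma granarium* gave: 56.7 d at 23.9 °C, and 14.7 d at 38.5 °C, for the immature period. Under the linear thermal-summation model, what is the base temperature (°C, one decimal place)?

18.8 °C

Equal thermal constants: D₁(T₁ − T_b) = D₂(T₂ − T_b).
56.7·(23.9 − T_b) = 14.7·(38.5 − T_b)
T_b = (56.7·23.9 − 14.7·38.5) / (56.7 − 14.7) = 789.18 / 42.0 = 18.790 °C ≈ 18.8 °C.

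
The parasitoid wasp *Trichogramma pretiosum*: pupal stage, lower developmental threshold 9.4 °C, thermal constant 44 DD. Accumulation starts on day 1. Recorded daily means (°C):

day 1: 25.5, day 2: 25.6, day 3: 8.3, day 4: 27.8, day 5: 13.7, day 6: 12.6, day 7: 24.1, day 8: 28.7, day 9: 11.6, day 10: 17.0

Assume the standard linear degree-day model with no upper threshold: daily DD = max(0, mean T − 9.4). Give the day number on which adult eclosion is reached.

Daily DD above 9.4 °C: 16.1, 16.2, 0.0, 18.4, 4.3, 3.2, 14.7, 19.3, 2.2, 7.6.
Cumulative: 16.1, 32.3, 32.3, 50.7, 55.0, 58.2, 72.9, 92.2, 94.4, 102.0.
The total first reaches 44 DD on day 4.

day 4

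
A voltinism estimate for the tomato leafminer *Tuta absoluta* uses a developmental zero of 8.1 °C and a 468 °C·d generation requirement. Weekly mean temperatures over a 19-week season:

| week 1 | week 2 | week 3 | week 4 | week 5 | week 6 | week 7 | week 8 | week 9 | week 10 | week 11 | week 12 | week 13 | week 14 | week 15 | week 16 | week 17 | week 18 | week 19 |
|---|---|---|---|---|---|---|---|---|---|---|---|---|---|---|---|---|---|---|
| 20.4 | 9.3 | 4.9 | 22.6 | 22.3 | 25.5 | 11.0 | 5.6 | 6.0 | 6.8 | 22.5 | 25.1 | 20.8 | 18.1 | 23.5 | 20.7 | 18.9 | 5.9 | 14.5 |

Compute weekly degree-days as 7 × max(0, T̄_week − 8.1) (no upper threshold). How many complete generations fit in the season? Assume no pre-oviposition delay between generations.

2 generations

Weekly DD (7 × max(0, T̄ − 8.1)): 86.1, 8.4, 0.0, 101.5, 99.4, 121.8, 20.3, 0.0, 0.0, 0.0, 100.8, 119.0, 88.9, 70.0, 107.8, 88.2, 75.6, 0.0, 44.8.
Season total = 1132.6 DD.
Complete generations = ⌊1132.6 / 468⌋ = 2.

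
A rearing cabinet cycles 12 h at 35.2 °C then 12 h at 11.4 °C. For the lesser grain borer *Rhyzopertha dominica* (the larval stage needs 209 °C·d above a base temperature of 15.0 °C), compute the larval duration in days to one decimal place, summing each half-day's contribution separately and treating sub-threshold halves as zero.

20.7 days

Day half: max(0, 35.2 − 15.0) × 0.5 = 20.2 × 0.5 = 10.10 DD.
Night half: max(0, 11.4 − 15.0) × 0.5 = 0.0 × 0.5 = 0.00 DD.
Per 24 h: 10.10 DD/day.
Duration = 209 / 10.10 = 20.693 ≈ 20.7 days.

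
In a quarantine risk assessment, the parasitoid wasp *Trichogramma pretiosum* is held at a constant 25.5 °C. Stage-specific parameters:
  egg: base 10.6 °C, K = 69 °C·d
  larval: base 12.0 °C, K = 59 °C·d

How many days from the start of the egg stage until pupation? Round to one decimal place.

egg: 69 / (25.5 − 10.6) = 69 / 14.9 = 4.631 d.
larval: 59 / (25.5 − 12.0) = 59 / 13.5 = 4.370 d.
Sum = 9.001 ≈ 9.0 days.

9.0 days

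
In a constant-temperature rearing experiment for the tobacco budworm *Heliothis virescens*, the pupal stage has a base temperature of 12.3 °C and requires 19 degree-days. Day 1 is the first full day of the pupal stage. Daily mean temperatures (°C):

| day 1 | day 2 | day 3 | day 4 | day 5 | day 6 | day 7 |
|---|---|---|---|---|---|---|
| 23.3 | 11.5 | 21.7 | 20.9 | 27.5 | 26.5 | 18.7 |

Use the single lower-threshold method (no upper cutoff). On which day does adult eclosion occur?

day 3

Daily DD above 12.3 °C: 11.0, 0.0, 9.4, 8.6, 15.2, 14.2, 6.4.
Cumulative: 11.0, 11.0, 20.4, 29.0, 44.2, 58.4, 64.8.
The total first reaches 19 DD on day 3.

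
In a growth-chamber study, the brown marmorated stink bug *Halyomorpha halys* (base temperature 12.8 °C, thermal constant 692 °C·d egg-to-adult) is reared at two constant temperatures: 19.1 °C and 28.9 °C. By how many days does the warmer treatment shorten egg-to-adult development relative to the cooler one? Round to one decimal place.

At 19.1 °C: 692 / (19.1 − 12.8) = 692 / 6.3 = 109.841 d.
At 28.9 °C: 692 / (28.9 − 12.8) = 692 / 16.1 = 42.981 d.
Difference = |109.841 − 42.981| = 66.860 ≈ 66.9 days.

66.9 days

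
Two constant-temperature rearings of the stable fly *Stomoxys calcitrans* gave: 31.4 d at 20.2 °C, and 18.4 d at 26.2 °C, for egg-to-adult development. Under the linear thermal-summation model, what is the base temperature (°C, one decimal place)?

Linear rate model ⇒ the product D·(T − T_b) is constant across temperatures.
31.4·(20.2 − T_b) = 18.4·(26.2 − T_b)
T_b = (31.4·20.2 − 18.4·26.2) / (31.4 − 18.4) = 152.20 / 13.0 = 11.708 °C ≈ 11.7 °C.

11.7 °C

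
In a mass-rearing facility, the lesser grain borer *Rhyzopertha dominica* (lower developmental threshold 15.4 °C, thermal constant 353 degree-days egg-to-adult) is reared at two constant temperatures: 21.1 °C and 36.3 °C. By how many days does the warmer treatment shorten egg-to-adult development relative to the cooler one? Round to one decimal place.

45.0 days

At 21.1 °C: 353 / (21.1 − 15.4) = 353 / 5.7 = 61.930 d.
At 36.3 °C: 353 / (36.3 − 15.4) = 353 / 20.9 = 16.890 d.
Difference = |61.930 − 16.890| = 45.040 ≈ 45.0 days.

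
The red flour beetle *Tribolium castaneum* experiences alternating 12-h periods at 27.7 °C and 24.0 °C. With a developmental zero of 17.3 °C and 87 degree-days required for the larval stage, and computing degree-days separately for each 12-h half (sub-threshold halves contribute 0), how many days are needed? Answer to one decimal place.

10.2 days

Day half: max(0, 27.7 − 17.3) × 0.5 = 10.4 × 0.5 = 5.20 DD.
Night half: max(0, 24.0 − 17.3) × 0.5 = 6.7 × 0.5 = 3.35 DD.
Per 24 h: 8.55 DD/day.
Duration = 87 / 8.55 = 10.175 ≈ 10.2 days.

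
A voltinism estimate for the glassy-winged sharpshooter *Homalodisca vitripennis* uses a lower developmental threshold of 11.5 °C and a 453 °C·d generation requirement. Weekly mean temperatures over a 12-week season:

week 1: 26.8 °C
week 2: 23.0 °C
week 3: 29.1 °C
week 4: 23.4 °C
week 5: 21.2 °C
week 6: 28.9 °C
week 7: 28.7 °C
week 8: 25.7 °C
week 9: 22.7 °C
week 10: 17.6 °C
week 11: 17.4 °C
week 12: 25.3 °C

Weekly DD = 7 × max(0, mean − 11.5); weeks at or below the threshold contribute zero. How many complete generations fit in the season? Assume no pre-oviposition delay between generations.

Weekly DD (7 × max(0, T̄ − 11.5)): 107.1, 80.5, 123.2, 83.3, 67.9, 121.8, 120.4, 99.4, 78.4, 42.7, 41.3, 96.6.
Season total = 1062.6 DD.
Complete generations = ⌊1062.6 / 453⌋ = 2.

2 generations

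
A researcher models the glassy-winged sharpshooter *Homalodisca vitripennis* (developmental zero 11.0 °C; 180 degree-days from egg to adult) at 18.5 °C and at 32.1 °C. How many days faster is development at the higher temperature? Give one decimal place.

At 18.5 °C: 180 / (18.5 − 11.0) = 180 / 7.5 = 24.000 d.
At 32.1 °C: 180 / (32.1 − 11.0) = 180 / 21.1 = 8.531 d.
Difference = |24.000 − 8.531| = 15.469 ≈ 15.5 days.

15.5 days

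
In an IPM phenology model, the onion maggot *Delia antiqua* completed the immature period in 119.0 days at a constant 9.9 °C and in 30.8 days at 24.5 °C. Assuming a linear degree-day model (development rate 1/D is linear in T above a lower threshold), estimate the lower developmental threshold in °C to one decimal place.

Equal thermal constants: D₁(T₁ − T_b) = D₂(T₂ − T_b).
119.0·(9.9 − T_b) = 30.8·(24.5 − T_b)
T_b = (119.0·9.9 − 30.8·24.5) / (119.0 − 30.8) = 423.50 / 88.2 = 4.802 °C ≈ 4.8 °C.

4.8 °C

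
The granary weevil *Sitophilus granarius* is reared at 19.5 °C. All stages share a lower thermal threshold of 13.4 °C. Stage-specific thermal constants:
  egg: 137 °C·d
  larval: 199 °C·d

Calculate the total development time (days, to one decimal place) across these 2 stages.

Daily accumulation at 19.5 °C = 19.5 − 13.4 = 6.1 DD/day.
Total K = 137 + 199 = 336 DD.
Total duration = 336 / 6.1 = 55.082 ≈ 55.1 days.

55.1 days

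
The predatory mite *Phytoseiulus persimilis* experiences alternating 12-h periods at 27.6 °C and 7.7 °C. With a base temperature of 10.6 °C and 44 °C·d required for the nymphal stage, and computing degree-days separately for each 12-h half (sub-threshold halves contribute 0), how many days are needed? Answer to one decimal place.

5.2 days

Day half: max(0, 27.6 − 10.6) × 0.5 = 17.0 × 0.5 = 8.50 DD.
Night half: max(0, 7.7 − 10.6) × 0.5 = 0.0 × 0.5 = 0.00 DD.
Per 24 h: 8.50 DD/day.
Duration = 44 / 8.50 = 5.176 ≈ 5.2 days.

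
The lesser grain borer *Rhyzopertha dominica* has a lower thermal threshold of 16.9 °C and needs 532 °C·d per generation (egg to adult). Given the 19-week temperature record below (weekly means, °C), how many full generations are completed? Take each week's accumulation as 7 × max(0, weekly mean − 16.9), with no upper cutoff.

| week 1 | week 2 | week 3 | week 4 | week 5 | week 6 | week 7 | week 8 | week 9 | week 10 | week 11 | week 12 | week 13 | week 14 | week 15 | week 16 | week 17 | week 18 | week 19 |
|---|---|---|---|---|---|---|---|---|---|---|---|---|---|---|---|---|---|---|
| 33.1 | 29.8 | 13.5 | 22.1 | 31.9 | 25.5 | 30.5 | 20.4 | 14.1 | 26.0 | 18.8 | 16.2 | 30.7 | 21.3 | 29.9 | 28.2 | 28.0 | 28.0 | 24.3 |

2 generations

Weekly DD (7 × max(0, T̄ − 16.9)): 113.4, 90.3, 0.0, 36.4, 105.0, 60.2, 95.2, 24.5, 0.0, 63.7, 13.3, 0.0, 96.6, 30.8, 91.0, 79.1, 77.7, 77.7, 51.8.
Season total = 1106.7 DD.
Complete generations = ⌊1106.7 / 532⌋ = 2.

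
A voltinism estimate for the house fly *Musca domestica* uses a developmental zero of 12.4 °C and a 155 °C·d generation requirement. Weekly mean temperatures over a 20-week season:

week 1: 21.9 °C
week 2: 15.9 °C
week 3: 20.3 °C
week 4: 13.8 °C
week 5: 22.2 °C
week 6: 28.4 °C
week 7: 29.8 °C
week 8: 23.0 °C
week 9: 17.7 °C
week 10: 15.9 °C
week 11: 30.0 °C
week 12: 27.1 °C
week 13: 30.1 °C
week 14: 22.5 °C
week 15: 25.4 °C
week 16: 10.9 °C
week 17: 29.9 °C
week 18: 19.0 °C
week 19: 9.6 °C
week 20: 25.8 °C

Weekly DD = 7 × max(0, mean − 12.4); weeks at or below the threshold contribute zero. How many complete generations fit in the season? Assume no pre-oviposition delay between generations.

8 generations

Weekly DD (7 × max(0, T̄ − 12.4)): 66.5, 24.5, 55.3, 9.8, 68.6, 112.0, 121.8, 74.2, 37.1, 24.5, 123.2, 102.9, 123.9, 70.7, 91.0, 0.0, 122.5, 46.2, 0.0, 93.8.
Season total = 1368.5 DD.
Complete generations = ⌊1368.5 / 155⌋ = 8.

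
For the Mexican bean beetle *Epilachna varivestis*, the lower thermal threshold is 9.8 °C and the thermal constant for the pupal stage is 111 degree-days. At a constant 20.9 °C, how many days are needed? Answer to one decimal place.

Daily accumulation = 20.9 − 9.8 = 11.1 DD/day.
Duration = 111 / 11.1 = 10.000 ≈ 10.0 days.

10.0 days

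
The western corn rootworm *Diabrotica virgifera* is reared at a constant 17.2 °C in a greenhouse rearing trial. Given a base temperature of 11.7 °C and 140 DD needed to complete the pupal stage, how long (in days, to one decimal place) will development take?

25.5 days

Daily accumulation = 17.2 − 11.7 = 5.5 DD/day.
Duration = 140 / 5.5 = 25.455 ≈ 25.5 days.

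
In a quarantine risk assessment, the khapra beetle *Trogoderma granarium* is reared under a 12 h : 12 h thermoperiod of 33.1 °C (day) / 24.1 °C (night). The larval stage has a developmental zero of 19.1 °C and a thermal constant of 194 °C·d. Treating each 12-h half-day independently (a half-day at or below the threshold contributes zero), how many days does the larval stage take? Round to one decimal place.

20.4 days

Day half: max(0, 33.1 − 19.1) × 0.5 = 14.0 × 0.5 = 7.00 DD.
Night half: max(0, 24.1 − 19.1) × 0.5 = 5.0 × 0.5 = 2.50 DD.
Per 24 h: 9.50 DD/day.
Duration = 194 / 9.50 = 20.421 ≈ 20.4 days.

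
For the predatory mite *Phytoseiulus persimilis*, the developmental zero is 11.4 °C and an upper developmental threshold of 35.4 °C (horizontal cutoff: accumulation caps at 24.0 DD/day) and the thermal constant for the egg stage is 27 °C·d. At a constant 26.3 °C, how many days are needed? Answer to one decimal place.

Daily accumulation = 26.3 − 11.4 = 14.9 DD/day.
Duration = 27 / 14.9 = 1.812 ≈ 1.8 days.

1.8 days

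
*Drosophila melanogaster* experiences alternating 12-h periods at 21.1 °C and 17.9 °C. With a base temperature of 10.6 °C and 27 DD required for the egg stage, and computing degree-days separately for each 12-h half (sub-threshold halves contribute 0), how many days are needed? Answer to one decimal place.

Day half: max(0, 21.1 − 10.6) × 0.5 = 10.5 × 0.5 = 5.25 DD.
Night half: max(0, 17.9 − 10.6) × 0.5 = 7.3 × 0.5 = 3.65 DD.
Per 24 h: 8.90 DD/day.
Duration = 27 / 8.90 = 3.034 ≈ 3.0 days.

3.0 days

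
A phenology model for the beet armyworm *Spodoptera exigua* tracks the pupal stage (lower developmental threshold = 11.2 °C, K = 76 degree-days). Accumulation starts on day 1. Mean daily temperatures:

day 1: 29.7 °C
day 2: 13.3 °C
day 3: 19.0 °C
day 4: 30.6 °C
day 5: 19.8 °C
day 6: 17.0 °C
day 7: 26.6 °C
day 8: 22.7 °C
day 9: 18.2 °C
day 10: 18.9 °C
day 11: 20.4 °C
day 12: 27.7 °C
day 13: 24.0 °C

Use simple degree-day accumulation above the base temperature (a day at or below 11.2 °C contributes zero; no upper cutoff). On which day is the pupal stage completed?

day 7

Daily DD above 11.2 °C: 18.5, 2.1, 7.8, 19.4, 8.6, 5.8, 15.4, 11.5, 7.0, 7.7, 9.2, 16.5, 12.8.
Cumulative: 18.5, 20.6, 28.4, 47.8, 56.4, 62.2, 77.6, 89.1, 96.1, 103.8, 113.0, 129.5, 142.3.
The total first reaches 76 DD on day 7.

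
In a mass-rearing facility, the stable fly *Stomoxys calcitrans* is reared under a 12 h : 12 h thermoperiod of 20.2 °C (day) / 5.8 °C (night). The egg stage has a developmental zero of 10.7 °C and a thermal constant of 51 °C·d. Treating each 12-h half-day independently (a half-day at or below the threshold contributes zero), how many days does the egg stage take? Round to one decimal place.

Day half: max(0, 20.2 − 10.7) × 0.5 = 9.5 × 0.5 = 4.75 DD.
Night half: max(0, 5.8 − 10.7) × 0.5 = 0.0 × 0.5 = 0.00 DD.
Per 24 h: 4.75 DD/day.
Duration = 51 / 4.75 = 10.737 ≈ 10.7 days.

10.7 days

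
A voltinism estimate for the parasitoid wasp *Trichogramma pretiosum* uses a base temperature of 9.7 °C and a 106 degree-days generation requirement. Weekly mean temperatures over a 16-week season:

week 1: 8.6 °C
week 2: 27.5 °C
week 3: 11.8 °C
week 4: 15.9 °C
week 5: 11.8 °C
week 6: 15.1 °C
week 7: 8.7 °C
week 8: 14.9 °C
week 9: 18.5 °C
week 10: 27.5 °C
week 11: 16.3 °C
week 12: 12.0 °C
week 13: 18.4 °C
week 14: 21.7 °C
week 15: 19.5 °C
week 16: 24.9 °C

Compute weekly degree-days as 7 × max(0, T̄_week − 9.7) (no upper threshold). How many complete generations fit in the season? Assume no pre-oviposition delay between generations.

7 generations

Weekly DD (7 × max(0, T̄ − 9.7)): 0.0, 124.6, 14.7, 43.4, 14.7, 37.8, 0.0, 36.4, 61.6, 124.6, 46.2, 16.1, 60.9, 84.0, 68.6, 106.4.
Season total = 840.0 DD.
Complete generations = ⌊840.0 / 106⌋ = 7.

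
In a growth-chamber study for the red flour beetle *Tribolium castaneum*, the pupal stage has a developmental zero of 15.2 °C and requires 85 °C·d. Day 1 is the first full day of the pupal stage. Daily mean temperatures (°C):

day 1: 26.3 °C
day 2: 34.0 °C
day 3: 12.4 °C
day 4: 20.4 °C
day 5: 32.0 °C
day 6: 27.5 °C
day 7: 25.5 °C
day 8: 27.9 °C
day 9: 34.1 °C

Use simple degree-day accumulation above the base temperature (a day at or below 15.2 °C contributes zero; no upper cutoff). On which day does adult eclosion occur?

day 8

Daily DD above 15.2 °C: 11.1, 18.8, 0.0, 5.2, 16.8, 12.3, 10.3, 12.7, 18.9.
Cumulative: 11.1, 29.9, 29.9, 35.1, 51.9, 64.2, 74.5, 87.2, 106.1.
The total first reaches 85 DD on day 8.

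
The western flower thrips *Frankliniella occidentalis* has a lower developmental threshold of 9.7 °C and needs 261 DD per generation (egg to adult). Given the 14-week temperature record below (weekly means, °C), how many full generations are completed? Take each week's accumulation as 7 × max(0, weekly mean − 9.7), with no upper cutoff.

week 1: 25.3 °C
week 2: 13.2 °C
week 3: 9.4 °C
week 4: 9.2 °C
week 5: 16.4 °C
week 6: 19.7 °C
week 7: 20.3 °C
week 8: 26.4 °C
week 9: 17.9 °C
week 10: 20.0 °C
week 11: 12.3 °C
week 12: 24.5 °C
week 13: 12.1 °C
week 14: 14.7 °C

2 generations

Weekly DD (7 × max(0, T̄ − 9.7)): 109.2, 24.5, 0.0, 0.0, 46.9, 70.0, 74.2, 116.9, 57.4, 72.1, 18.2, 103.6, 16.8, 35.0.
Season total = 744.8 DD.
Complete generations = ⌊744.8 / 261⌋ = 2.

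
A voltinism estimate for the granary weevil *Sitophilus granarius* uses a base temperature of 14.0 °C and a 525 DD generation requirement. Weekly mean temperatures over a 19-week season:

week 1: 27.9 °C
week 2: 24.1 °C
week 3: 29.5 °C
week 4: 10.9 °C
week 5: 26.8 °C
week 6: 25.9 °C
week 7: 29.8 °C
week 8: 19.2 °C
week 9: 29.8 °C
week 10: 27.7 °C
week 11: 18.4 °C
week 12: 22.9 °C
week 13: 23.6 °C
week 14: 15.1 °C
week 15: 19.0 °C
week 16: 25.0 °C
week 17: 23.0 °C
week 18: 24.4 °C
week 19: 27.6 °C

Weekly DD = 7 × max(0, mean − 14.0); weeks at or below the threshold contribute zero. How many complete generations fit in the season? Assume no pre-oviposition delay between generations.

Weekly DD (7 × max(0, T̄ − 14.0)): 97.3, 70.7, 108.5, 0.0, 89.6, 83.3, 110.6, 36.4, 110.6, 95.9, 30.8, 62.3, 67.2, 7.7, 35.0, 77.0, 63.0, 72.8, 95.2.
Season total = 1313.9 DD.
Complete generations = ⌊1313.9 / 525⌋ = 2.

2 generations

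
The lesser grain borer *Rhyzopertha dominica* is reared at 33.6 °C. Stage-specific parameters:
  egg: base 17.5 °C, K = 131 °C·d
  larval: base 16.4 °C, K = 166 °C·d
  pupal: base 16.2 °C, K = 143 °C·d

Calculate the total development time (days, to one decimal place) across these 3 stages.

26.0 days

egg: 131 / (33.6 − 17.5) = 131 / 16.1 = 8.137 d.
larval: 166 / (33.6 − 16.4) = 166 / 17.2 = 9.651 d.
pupal: 143 / (33.6 − 16.2) = 143 / 17.4 = 8.218 d.
Sum = 26.006 ≈ 26.0 days.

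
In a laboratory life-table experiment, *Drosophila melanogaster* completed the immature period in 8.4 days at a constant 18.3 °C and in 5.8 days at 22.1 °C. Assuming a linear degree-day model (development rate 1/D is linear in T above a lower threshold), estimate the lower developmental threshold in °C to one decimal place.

Equal thermal constants: D₁(T₁ − T_b) = D₂(T₂ − T_b).
8.4·(18.3 − T_b) = 5.8·(22.1 − T_b)
T_b = (8.4·18.3 − 5.8·22.1) / (8.4 − 5.8) = 25.54 / 2.6 = 9.823 °C ≈ 9.8 °C.

9.8 °C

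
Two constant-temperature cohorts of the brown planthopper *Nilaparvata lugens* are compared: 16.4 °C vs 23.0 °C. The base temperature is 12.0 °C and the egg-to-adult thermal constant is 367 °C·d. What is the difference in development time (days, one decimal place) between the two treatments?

At 16.4 °C: 367 / (16.4 − 12.0) = 367 / 4.4 = 83.409 d.
At 23.0 °C: 367 / (23.0 − 12.0) = 367 / 11.0 = 33.364 d.
Difference = |83.409 − 33.364| = 50.045 ≈ 50.0 days.

50.0 days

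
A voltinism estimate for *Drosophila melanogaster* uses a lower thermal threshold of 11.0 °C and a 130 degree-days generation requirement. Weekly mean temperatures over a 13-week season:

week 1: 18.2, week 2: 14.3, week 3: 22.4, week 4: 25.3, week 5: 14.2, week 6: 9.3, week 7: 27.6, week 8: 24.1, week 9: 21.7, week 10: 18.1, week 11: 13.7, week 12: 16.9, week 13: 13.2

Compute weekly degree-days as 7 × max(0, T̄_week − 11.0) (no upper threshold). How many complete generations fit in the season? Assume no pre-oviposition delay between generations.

Weekly DD (7 × max(0, T̄ − 11.0)): 50.4, 23.1, 79.8, 100.1, 22.4, 0.0, 116.2, 91.7, 74.9, 49.7, 18.9, 41.3, 15.4.
Season total = 683.9 DD.
Complete generations = ⌊683.9 / 130⌋ = 5.

5 generations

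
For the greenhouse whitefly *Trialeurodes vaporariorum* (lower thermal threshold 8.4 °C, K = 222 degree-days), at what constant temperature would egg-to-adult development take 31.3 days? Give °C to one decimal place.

Required daily accumulation = 222 / 31.3 = 7.093 DD/day.
T = T_base + 7.093 = 8.4 + 7.093 = 15.493 ≈ 15.5 °C.

15.5 °C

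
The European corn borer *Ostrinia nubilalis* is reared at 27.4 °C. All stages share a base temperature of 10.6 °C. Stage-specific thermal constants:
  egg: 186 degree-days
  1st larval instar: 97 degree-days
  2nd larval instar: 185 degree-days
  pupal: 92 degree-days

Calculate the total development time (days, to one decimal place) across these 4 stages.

Daily accumulation at 27.4 °C = 27.4 − 10.6 = 16.8 DD/day.
Total K = 186 + 97 + 185 + 92 = 560 DD.
Total duration = 560 / 16.8 = 33.333 ≈ 33.3 days.

33.3 days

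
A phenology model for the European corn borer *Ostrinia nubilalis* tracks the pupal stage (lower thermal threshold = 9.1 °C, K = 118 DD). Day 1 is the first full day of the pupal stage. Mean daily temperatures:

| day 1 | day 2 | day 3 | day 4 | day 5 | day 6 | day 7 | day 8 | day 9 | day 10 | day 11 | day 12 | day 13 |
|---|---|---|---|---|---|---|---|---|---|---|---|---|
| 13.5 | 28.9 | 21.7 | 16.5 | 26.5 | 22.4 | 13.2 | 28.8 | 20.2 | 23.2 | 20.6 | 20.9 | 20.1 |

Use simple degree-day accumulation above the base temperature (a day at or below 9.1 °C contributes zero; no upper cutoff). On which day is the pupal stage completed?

Daily DD above 9.1 °C: 4.4, 19.8, 12.6, 7.4, 17.4, 13.3, 4.1, 19.7, 11.1, 14.1, 11.5, 11.8, 11.0.
Cumulative: 4.4, 24.2, 36.8, 44.2, 61.6, 74.9, 79.0, 98.7, 109.8, 123.9, 135.4, 147.2, 158.2.
The total first reaches 118 DD on day 10.

day 10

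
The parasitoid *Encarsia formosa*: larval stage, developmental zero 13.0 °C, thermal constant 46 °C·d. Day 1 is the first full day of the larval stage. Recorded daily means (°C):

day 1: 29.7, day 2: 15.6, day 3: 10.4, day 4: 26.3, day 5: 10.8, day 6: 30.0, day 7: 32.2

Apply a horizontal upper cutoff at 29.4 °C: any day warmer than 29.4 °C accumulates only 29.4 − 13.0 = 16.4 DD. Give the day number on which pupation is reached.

day 6

Daily DD above 13.0 °C (capped at 16.4): 16.4, 2.6, 0.0, 13.3, 0.0, 16.4, 16.4.
Cumulative: 16.4, 19.0, 19.0, 32.3, 32.3, 48.7, 65.1.
The total first reaches 46 DD on day 6.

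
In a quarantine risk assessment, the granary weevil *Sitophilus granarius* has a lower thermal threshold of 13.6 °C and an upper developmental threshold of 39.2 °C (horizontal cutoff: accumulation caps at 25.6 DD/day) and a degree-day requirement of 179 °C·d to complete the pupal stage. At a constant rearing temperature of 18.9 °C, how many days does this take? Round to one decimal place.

Daily accumulation = 18.9 − 13.6 = 5.3 DD/day.
Duration = 179 / 5.3 = 33.774 ≈ 33.8 days.

33.8 days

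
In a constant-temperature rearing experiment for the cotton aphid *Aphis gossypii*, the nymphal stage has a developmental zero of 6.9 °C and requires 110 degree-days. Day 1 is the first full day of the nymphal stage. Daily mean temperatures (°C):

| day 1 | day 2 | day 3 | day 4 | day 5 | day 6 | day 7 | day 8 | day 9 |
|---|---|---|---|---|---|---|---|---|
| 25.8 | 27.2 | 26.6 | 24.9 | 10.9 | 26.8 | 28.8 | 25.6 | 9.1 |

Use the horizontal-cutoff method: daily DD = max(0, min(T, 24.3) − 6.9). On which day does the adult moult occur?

Daily DD above 6.9 °C (capped at 17.4): 17.4, 17.4, 17.4, 17.4, 4.0, 17.4, 17.4, 17.4, 2.2.
Cumulative: 17.4, 34.8, 52.2, 69.6, 73.6, 91.0, 108.4, 125.8, 128.0.
The total first reaches 110 DD on day 8.

day 8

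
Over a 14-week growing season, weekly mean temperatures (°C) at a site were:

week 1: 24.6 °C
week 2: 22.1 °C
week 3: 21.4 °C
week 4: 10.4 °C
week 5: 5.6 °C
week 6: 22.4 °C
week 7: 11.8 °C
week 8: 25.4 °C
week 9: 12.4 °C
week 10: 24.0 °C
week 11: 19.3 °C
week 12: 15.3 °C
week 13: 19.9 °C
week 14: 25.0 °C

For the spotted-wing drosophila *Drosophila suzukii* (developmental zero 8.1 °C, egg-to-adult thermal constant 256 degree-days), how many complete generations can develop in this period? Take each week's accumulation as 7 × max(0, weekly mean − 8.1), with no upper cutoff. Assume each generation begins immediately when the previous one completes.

4 generations

Weekly DD (7 × max(0, T̄ − 8.1)): 115.5, 98.0, 93.1, 16.1, 0.0, 100.1, 25.9, 121.1, 30.1, 111.3, 78.4, 50.4, 82.6, 118.3.
Season total = 1040.9 DD.
Complete generations = ⌊1040.9 / 256⌋ = 4.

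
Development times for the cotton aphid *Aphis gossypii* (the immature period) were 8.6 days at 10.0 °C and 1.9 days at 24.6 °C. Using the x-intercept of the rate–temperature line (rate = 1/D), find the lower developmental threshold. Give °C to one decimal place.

Equal thermal constants: D₁(T₁ − T_b) = D₂(T₂ − T_b).
8.6·(10.0 − T_b) = 1.9·(24.6 − T_b)
T_b = (8.6·10.0 − 1.9·24.6) / (8.6 − 1.9) = 39.26 / 6.7 = 5.860 °C ≈ 5.9 °C.

5.9 °C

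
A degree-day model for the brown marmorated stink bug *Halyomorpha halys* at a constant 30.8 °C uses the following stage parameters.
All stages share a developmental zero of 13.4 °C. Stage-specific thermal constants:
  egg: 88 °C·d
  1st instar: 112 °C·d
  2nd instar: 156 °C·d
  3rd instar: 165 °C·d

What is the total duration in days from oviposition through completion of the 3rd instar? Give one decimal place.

Daily accumulation at 30.8 °C = 30.8 − 13.4 = 17.4 DD/day.
Total K = 88 + 112 + 156 + 165 = 521 DD.
Total duration = 521 / 17.4 = 29.943 ≈ 29.9 days.

29.9 days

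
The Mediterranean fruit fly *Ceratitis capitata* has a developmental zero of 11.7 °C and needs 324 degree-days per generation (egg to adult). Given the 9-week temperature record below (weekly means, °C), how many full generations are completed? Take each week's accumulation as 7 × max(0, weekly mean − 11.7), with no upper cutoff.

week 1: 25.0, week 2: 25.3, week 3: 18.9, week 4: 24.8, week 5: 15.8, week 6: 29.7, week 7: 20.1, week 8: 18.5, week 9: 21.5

Weekly DD (7 × max(0, T̄ − 11.7)): 93.1, 95.2, 50.4, 91.7, 28.7, 126.0, 58.8, 47.6, 68.6.
Season total = 660.1 DD.
Complete generations = ⌊660.1 / 324⌋ = 2.

2 generations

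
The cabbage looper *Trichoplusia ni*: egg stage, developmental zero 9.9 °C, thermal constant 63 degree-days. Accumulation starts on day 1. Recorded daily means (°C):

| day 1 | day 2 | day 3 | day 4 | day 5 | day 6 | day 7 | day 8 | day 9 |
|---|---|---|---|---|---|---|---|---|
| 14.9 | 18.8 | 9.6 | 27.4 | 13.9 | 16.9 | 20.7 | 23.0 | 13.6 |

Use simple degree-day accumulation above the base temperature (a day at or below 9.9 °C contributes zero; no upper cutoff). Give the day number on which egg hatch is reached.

day 8

Daily DD above 9.9 °C: 5.0, 8.9, 0.0, 17.5, 4.0, 7.0, 10.8, 13.1, 3.7.
Cumulative: 5.0, 13.9, 13.9, 31.4, 35.4, 42.4, 53.2, 66.3, 70.0.
The total first reaches 63 DD on day 8.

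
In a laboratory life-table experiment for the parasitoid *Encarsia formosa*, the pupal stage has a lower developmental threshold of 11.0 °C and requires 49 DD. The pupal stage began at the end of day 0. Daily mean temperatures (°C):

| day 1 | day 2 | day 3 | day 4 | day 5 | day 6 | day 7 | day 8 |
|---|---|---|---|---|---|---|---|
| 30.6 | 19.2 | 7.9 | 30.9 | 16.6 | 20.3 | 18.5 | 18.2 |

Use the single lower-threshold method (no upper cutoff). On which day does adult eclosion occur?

Daily DD above 11.0 °C: 19.6, 8.2, 0.0, 19.9, 5.6, 9.3, 7.5, 7.2.
Cumulative: 19.6, 27.8, 27.8, 47.7, 53.3, 62.6, 70.1, 77.3.
The total first reaches 49 DD on day 5.

day 5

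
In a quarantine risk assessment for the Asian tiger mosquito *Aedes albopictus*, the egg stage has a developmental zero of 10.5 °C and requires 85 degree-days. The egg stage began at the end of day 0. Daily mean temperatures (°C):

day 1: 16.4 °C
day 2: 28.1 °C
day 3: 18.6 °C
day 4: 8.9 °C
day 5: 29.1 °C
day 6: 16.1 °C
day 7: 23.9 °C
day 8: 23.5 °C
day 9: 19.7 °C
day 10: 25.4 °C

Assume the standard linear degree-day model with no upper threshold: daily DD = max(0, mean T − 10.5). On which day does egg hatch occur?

Daily DD above 10.5 °C: 5.9, 17.6, 8.1, 0.0, 18.6, 5.6, 13.4, 13.0, 9.2, 14.9.
Cumulative: 5.9, 23.5, 31.6, 31.6, 50.2, 55.8, 69.2, 82.2, 91.4, 106.3.
The total first reaches 85 DD on day 9.

day 9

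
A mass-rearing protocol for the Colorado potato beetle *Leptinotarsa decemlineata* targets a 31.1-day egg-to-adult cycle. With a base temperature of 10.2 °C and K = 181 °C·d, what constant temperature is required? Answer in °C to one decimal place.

16.0 °C

Required daily accumulation = 181 / 31.1 = 5.820 DD/day.
T = T_base + 5.820 = 10.2 + 5.820 = 16.020 ≈ 16.0 °C.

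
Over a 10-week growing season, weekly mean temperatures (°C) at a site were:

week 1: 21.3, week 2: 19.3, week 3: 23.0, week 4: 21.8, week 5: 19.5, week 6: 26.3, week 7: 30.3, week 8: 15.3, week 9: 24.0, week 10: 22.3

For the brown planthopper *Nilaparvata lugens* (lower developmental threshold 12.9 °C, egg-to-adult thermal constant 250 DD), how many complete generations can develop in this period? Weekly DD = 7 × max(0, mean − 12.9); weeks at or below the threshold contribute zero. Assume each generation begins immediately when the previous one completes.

Weekly DD (7 × max(0, T̄ − 12.9)): 58.8, 44.8, 70.7, 62.3, 46.2, 93.8, 121.8, 16.8, 77.7, 65.8.
Season total = 658.7 DD.
Complete generations = ⌊658.7 / 250⌋ = 2.

2 generations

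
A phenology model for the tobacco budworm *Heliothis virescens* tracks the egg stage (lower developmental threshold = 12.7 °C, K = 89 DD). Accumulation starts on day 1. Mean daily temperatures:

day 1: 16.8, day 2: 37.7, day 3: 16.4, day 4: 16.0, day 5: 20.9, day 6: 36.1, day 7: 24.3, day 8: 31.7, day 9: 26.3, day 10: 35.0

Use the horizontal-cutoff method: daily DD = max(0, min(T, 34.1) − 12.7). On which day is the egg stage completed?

day 8

Daily DD above 12.7 °C (capped at 21.4): 4.1, 21.4, 3.7, 3.3, 8.2, 21.4, 11.6, 19.0, 13.6, 21.4.
Cumulative: 4.1, 25.5, 29.2, 32.5, 40.7, 62.1, 73.7, 92.7, 106.3, 127.7.
The total first reaches 89 DD on day 8.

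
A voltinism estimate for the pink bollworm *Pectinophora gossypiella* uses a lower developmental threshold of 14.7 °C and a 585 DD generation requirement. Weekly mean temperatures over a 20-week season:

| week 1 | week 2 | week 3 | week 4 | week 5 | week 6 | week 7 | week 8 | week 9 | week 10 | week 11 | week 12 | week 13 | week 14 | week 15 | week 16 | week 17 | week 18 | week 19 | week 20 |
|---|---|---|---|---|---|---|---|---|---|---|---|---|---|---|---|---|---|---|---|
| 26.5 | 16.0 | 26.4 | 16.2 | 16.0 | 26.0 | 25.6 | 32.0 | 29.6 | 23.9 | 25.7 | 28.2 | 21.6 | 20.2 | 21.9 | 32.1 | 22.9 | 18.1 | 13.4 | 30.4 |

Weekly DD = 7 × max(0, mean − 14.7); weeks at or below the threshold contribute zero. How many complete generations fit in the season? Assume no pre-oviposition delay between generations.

2 generations

Weekly DD (7 × max(0, T̄ − 14.7)): 82.6, 9.1, 81.9, 10.5, 9.1, 79.1, 76.3, 121.1, 104.3, 64.4, 77.0, 94.5, 48.3, 38.5, 50.4, 121.8, 57.4, 23.8, 0.0, 109.9.
Season total = 1260.0 DD.
Complete generations = ⌊1260.0 / 585⌋ = 2.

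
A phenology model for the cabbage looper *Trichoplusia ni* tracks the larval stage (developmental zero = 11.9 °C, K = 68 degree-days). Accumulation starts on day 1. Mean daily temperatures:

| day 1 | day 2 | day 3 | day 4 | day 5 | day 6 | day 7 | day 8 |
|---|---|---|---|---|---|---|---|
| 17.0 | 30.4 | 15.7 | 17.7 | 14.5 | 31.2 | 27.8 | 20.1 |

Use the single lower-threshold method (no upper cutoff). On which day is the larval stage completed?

day 7

Daily DD above 11.9 °C: 5.1, 18.5, 3.8, 5.8, 2.6, 19.3, 15.9, 8.2.
Cumulative: 5.1, 23.6, 27.4, 33.2, 35.8, 55.1, 71.0, 79.2.
The total first reaches 68 DD on day 7.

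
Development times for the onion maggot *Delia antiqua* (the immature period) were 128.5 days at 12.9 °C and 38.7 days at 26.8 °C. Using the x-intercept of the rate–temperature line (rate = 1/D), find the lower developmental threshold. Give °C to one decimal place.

Equal thermal constants: D₁(T₁ − T_b) = D₂(T₂ − T_b).
128.5·(12.9 − T_b) = 38.7·(26.8 − T_b)
T_b = (128.5·12.9 − 38.7·26.8) / (128.5 − 38.7) = 620.49 / 89.8 = 6.910 °C ≈ 6.9 °C.

6.9 °C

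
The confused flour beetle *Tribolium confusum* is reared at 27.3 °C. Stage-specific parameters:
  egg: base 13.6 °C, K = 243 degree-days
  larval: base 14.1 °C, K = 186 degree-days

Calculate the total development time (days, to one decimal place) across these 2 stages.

31.8 days

egg: 243 / (27.3 − 13.6) = 243 / 13.7 = 17.737 d.
larval: 186 / (27.3 − 14.1) = 186 / 13.2 = 14.091 d.
Sum = 31.828 ≈ 31.8 days.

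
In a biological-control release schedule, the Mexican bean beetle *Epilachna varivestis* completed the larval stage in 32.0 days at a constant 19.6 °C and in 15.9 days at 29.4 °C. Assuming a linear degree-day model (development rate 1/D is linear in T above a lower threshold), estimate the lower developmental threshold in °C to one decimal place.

9.9 °C

Under the model K = D·(T − T_b), so D₁·(T₁ − T_b) = D₂·(T₂ − T_b).
32.0·(19.6 − T_b) = 15.9·(29.4 − T_b)
T_b = (32.0·19.6 − 15.9·29.4) / (32.0 − 15.9) = 159.74 / 16.1 = 9.922 °C ≈ 9.9 °C.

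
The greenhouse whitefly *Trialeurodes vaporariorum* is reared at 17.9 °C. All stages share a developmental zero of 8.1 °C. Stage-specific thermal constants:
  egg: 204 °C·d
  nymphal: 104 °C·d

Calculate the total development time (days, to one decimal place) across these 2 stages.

31.4 days

Daily accumulation at 17.9 °C = 17.9 − 8.1 = 9.8 DD/day.
Total K = 204 + 104 = 308 DD.
Total duration = 308 / 9.8 = 31.429 ≈ 31.4 days.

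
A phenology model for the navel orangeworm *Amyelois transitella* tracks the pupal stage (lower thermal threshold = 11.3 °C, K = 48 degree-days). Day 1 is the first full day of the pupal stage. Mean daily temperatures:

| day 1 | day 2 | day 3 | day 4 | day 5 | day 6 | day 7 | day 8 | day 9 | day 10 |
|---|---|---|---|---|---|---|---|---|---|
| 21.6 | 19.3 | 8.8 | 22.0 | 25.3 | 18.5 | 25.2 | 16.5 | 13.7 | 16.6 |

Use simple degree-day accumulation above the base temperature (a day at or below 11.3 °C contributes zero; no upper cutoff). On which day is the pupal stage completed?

Daily DD above 11.3 °C: 10.3, 8.0, 0.0, 10.7, 14.0, 7.2, 13.9, 5.2, 2.4, 5.3.
Cumulative: 10.3, 18.3, 18.3, 29.0, 43.0, 50.2, 64.1, 69.3, 71.7, 77.0.
The total first reaches 48 DD on day 6.

day 6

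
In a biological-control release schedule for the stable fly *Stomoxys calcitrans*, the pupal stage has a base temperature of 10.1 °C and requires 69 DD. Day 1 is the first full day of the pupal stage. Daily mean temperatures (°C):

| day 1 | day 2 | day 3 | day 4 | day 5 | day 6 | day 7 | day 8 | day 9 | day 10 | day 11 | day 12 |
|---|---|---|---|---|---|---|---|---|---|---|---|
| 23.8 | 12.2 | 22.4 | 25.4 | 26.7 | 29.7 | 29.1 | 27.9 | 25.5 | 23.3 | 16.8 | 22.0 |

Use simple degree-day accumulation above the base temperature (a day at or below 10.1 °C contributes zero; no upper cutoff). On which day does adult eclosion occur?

day 6

Daily DD above 10.1 °C: 13.7, 2.1, 12.3, 15.3, 16.6, 19.6, 19.0, 17.8, 15.4, 13.2, 6.7, 11.9.
Cumulative: 13.7, 15.8, 28.1, 43.4, 60.0, 79.6, 98.6, 116.4, 131.8, 145.0, 151.7, 163.6.
The total first reaches 69 DD on day 6.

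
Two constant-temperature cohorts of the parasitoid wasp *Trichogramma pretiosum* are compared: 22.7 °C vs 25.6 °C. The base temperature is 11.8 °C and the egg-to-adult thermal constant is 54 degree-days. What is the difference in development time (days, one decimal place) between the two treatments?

At 22.7 °C: 54 / (22.7 − 11.8) = 54 / 10.9 = 4.954 d.
At 25.6 °C: 54 / (25.6 − 11.8) = 54 / 13.8 = 3.913 d.
Difference = |4.954 − 3.913| = 1.041 ≈ 1.0 days.

1.0 days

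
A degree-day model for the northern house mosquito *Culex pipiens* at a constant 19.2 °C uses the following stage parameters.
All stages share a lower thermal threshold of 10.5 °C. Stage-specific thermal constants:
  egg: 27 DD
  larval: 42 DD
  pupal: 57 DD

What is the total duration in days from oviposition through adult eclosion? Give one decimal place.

Daily accumulation at 19.2 °C = 19.2 − 10.5 = 8.7 DD/day.
Total K = 27 + 42 + 57 = 126 DD.
Total duration = 126 / 8.7 = 14.483 ≈ 14.5 days.

14.5 days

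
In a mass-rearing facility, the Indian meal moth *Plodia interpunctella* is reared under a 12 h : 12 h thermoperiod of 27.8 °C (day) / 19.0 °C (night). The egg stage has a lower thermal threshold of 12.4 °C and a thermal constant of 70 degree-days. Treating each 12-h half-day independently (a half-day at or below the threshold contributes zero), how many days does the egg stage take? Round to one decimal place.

Day half: max(0, 27.8 − 12.4) × 0.5 = 15.4 × 0.5 = 7.70 DD.
Night half: max(0, 19.0 − 12.4) × 0.5 = 6.6 × 0.5 = 3.30 DD.
Per 24 h: 11.00 DD/day.
Duration = 70 / 11.00 = 6.364 ≈ 6.4 days.

6.4 days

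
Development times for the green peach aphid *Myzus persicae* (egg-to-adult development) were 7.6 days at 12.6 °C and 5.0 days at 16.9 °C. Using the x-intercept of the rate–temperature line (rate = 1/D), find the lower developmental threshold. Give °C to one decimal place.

Under the model K = D·(T − T_b), so D₁·(T₁ − T_b) = D₂·(T₂ − T_b).
7.6·(12.6 − T_b) = 5.0·(16.9 − T_b)
T_b = (7.6·12.6 − 5.0·16.9) / (7.6 − 5.0) = 11.26 / 2.6 = 4.331 °C ≈ 4.3 °C.

4.3 °C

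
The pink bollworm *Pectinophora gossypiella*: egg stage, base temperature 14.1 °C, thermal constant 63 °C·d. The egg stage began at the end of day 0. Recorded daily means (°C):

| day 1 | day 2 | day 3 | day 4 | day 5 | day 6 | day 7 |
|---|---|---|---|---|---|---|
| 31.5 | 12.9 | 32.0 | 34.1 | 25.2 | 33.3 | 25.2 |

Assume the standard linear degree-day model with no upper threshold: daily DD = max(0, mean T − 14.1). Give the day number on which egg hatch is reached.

day 5

Daily DD above 14.1 °C: 17.4, 0.0, 17.9, 20.0, 11.1, 19.2, 11.1.
Cumulative: 17.4, 17.4, 35.3, 55.3, 66.4, 85.6, 96.7.
The total first reaches 63 DD on day 5.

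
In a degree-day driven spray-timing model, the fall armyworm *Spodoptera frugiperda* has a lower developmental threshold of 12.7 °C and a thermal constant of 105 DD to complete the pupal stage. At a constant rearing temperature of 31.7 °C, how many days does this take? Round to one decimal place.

5.5 days

Daily accumulation = 31.7 − 12.7 = 19.0 DD/day.
Duration = 105 / 19.0 = 5.526 ≈ 5.5 days.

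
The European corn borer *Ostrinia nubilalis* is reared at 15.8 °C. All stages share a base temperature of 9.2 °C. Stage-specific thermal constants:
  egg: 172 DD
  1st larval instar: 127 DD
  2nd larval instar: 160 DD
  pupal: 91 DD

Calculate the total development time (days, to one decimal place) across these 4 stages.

Daily accumulation at 15.8 °C = 15.8 − 9.2 = 6.6 DD/day.
Total K = 172 + 127 + 160 + 91 = 550 DD.
Total duration = 550 / 6.6 = 83.333 ≈ 83.3 days.

83.3 days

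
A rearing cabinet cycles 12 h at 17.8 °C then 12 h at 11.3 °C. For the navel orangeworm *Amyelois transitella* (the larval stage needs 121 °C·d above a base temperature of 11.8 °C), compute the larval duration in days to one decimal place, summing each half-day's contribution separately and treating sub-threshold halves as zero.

Day half: max(0, 17.8 − 11.8) × 0.5 = 6.0 × 0.5 = 3.00 DD.
Night half: max(0, 11.3 − 11.8) × 0.5 = 0.0 × 0.5 = 0.00 DD.
Per 24 h: 3.00 DD/day.
Duration = 121 / 3.00 = 40.333 ≈ 40.3 days.

40.3 days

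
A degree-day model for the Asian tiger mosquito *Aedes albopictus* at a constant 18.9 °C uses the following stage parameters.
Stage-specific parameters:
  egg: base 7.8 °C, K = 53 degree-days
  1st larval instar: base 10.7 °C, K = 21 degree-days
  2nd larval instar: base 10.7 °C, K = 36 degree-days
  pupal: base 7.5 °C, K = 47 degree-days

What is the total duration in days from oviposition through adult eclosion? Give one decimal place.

15.8 days

egg: 53 / (18.9 − 7.8) = 53 / 11.1 = 4.775 d.
1st larval instar: 21 / (18.9 − 10.7) = 21 / 8.2 = 2.561 d.
2nd larval instar: 36 / (18.9 − 10.7) = 36 / 8.2 = 4.390 d.
pupal: 47 / (18.9 − 7.5) = 47 / 11.4 = 4.123 d.
Sum = 15.849 ≈ 15.8 days.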